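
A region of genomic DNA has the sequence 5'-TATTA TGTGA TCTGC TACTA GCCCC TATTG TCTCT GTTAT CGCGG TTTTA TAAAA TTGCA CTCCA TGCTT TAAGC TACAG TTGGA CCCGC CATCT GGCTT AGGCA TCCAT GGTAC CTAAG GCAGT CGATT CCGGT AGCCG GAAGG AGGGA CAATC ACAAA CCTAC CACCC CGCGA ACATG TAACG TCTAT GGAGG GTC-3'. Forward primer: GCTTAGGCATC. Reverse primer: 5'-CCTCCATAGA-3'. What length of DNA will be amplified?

Forward primer GCTTAGGCATC is found on the top strand at positions 97–107.
The reverse primer's reverse complement is TCTATGGAGG, which matches the template at positions 186–195.
Amplicon spans positions 97–195: 99 bp.

99 bp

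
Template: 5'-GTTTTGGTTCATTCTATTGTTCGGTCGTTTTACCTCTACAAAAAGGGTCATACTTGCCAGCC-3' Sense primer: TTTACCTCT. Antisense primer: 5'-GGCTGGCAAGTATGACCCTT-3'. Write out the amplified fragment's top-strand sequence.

5'-TTTACCTCTACAAAAAGGGTCATACTTGCCAGCC-3'

The forward primer matches the template at positions 29–37.
Taking the reverse complement of GGCTGGCAAGTATGACCCTT gives AAGGGTCATACTTGCCAGCC, found at positions 43–62 on the template; the primer anneals here to the top strand with its 3' end pointing upstream.
The product is the template from position 29 through 62 (34 bp).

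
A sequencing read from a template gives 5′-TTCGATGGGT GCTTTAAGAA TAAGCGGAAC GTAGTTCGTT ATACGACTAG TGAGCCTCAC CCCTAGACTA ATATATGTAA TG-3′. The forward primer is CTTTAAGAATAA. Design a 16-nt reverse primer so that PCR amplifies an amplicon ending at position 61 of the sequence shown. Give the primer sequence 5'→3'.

The forward primer binds at positions 12–23; the product's 3' end on the top strand is position 61.
The reverse primer anneals to the top strand over positions 46–61, i.e. to ACTAGTGAGCCTCACC.
Its sequence written 5'→3' is the reverse complement: GGTGAGGCTCACTAGT.

5'-GGTGAGGCTCACTAGT-3'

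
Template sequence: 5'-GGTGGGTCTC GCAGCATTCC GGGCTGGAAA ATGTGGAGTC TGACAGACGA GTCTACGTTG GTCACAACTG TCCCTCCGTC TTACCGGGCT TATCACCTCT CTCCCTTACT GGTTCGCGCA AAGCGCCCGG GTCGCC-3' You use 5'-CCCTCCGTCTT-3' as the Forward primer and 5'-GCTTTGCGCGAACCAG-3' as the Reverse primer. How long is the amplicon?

Forward primer CCCTCCGTCTT is found on the top strand at positions 72–82.
Reverse complement of the reverse primer: CTGGTTCGCGCAAAGC. This occurs on the top strand at positions 109–124.
The product runs from position 72 to position 124, so its length is 124 − 72 + 1 = 53 bp.

53 bp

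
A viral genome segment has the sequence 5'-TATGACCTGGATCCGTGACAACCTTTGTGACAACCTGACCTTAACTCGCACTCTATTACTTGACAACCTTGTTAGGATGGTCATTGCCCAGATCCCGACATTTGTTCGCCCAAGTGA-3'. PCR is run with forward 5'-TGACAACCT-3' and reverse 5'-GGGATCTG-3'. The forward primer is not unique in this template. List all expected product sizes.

81 bp, 69 bp, 36 bp

The forward primer TGACAACCT matches the top strand at positions 16–24, 28–36, 61–69.
The reverse primer's reverse complement is CAGATCCC, matching at positions 89–96.
Each forward site pairs with the reverse site to give a product ending at position 96: sizes 81, 69, 36 bp.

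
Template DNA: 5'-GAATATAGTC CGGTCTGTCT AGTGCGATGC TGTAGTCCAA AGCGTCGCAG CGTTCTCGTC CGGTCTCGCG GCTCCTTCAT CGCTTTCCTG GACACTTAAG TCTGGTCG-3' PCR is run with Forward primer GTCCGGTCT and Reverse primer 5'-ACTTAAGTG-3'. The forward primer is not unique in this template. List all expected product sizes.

94 bp, 44 bp

The forward primer GTCCGGTCT matches the top strand at positions 8–16, 58–66.
The reverse primer's reverse complement is CACTTAAGT, matching at positions 93–101.
Each forward site pairs with the reverse site to give a product ending at position 101: sizes 94, 44 bp.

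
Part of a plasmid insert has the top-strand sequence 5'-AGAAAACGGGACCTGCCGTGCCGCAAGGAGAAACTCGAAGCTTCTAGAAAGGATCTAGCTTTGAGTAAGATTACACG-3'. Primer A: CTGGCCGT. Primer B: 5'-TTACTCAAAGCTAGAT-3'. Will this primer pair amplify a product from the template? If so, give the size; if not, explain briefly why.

Primer A (CTGGCCGT) does not match the top strand, and its reverse complement ACGGCCAG does not match either.
With no annealing site for primer A, no amplification occurs.

No product — primer A has no binding site in the template.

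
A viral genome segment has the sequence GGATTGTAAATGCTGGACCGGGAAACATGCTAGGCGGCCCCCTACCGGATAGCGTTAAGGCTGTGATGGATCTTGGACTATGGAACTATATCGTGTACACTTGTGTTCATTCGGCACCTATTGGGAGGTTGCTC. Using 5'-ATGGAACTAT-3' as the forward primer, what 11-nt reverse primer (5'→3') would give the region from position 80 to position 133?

The product's 3' end on the top strand is position 133.
The reverse primer anneals to the top strand over positions 123–133, i.e. to GGGAGGTTGCT.
Its sequence written 5'→3' is the reverse complement: AGCAACCTCCC.

5'-AGCAACCTCCC-3'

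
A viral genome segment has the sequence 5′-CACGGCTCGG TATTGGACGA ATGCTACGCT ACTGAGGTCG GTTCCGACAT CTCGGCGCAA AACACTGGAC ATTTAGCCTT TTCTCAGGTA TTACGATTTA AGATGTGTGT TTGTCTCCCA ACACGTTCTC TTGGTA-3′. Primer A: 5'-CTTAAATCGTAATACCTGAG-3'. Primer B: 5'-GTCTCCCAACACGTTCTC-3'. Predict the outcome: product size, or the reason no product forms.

Primer A (CTTAAATCGTAATACCTGAG) has reverse complement CTCAGGTATTACGATTTAAG, which matches the top strand at positions 83–102; primer A anneals to the top strand there with its 3' end pointing upstream toward position 83.
Primer B (GTCTCCCAACACGTTCTC) matches the top strand directly at positions 113–130; it anneals to the bottom strand with its 3' end pointing downstream toward position 130.
The 3' ends diverge (primer A extends toward position 1, primer B toward position 136), so the primers never converge on a shared product.

No product — the primers' 3' ends point away from each other.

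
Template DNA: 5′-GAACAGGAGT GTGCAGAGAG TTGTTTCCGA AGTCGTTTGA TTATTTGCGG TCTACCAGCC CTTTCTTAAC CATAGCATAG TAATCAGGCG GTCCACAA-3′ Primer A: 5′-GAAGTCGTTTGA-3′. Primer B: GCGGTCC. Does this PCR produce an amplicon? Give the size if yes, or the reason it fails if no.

No product — both primers anneal to the same strand and extend in the same direction.

Primer A (GAAGTCGTTTGA) matches the top strand at positions 29–40 (3' end points downstream).
Primer B (GCGGTCC) also matches the top strand directly, at positions 88–94 — its reverse complement GGACCGC is not present.
Both primers anneal to the bottom strand with 3' ends pointing the same way, so neither can prime synthesis back toward the other.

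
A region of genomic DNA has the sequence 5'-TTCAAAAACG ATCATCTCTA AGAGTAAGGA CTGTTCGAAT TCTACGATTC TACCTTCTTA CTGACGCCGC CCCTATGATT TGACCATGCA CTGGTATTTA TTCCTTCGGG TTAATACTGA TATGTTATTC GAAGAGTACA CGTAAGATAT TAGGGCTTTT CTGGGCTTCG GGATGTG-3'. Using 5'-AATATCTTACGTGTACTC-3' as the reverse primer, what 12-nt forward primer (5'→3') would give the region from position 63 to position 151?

5'-GACGCCGCCCCT-3'

The reverse primer's reverse complement GAGTACACGTAAGATATT matches the template at positions 134–151; the product starts at position 63.
The forward primer is identical to the top strand over positions 63–74: GACGCCGCCCCT.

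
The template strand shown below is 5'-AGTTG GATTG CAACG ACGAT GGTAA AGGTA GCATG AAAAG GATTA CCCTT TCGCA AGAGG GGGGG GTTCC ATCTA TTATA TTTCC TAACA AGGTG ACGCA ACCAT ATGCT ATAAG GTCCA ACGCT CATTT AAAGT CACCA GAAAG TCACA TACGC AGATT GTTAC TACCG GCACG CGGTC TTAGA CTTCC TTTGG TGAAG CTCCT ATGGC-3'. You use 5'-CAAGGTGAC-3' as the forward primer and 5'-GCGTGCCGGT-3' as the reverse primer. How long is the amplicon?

Forward primer CAAGGTGAC is found on the top strand at positions 89–97.
Reverse complement of the reverse primer: ACCGGCACGC. This occurs on the top strand at positions 167–176.
Amplicon spans positions 89–176: 88 bp.

88 bp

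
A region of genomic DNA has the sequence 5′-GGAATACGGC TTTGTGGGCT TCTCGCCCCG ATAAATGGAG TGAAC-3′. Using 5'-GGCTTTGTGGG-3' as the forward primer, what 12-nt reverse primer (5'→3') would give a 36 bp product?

5'-TCACTCCATTTA-3'

The forward primer binds at positions 8–18, so a 36 bp product ends at position 8 + 36 − 1 = 43.
The reverse primer anneals to the top strand over positions 32–43, i.e. to TAAATGGAGTGA.
Its sequence written 5'→3' is the reverse complement: TCACTCCATTTA.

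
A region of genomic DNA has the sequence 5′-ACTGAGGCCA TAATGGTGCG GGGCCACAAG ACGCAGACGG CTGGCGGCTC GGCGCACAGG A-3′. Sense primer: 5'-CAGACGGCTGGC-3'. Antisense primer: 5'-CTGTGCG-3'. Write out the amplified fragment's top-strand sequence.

5'-CAGACGGCTGGCGGCTCGGCGCACAG-3'

Scanning the template, CAGACGGCTGGC occurs at positions 34–45; this primer anneals to the bottom strand there with its 3' end pointing downstream.
Reverse complement of the reverse primer: CGCACAG. This occurs on the top strand at positions 53–59.
The product is the template from position 34 through 59 (26 bp).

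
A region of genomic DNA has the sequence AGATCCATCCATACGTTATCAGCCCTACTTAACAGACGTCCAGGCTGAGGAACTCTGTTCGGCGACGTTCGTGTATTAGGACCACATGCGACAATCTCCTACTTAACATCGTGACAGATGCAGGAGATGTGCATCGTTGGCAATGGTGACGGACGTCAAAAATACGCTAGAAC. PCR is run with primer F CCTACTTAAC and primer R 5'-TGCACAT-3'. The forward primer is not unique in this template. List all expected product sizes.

110 bp, 36 bp

The forward primer CCTACTTAAC matches the top strand at positions 24–33, 98–107.
The reverse primer's reverse complement is ATGTGCA, matching at positions 127–133.
Each forward site pairs with the reverse site to give a product ending at position 133: sizes 110, 36 bp.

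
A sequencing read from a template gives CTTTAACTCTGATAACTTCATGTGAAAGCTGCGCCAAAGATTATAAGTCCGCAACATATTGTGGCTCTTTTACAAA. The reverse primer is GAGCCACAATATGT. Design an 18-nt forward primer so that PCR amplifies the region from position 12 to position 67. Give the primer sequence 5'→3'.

5'-ATAACTTCATGTGAAAGC-3'

The reverse primer's reverse complement ACATATTGTGGCTC matches the template at positions 54–67; the product starts at position 12.
The forward primer is identical to the top strand over positions 12–29: ATAACTTCATGTGAAAGC.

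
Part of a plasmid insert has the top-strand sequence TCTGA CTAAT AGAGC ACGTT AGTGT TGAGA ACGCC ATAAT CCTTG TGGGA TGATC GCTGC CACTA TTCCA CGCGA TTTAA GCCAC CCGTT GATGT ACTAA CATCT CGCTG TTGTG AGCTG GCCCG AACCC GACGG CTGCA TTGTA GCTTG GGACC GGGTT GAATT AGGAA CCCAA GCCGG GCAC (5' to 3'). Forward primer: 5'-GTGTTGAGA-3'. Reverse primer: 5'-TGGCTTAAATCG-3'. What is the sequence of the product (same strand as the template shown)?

5'-GTGTTGAGAACGCCATAATCCTTGTGGGATGATCGCTGCCACTATTCCACGCGATTTAAGCCA-3'

Scanning the template, GTGTTGAGA occurs at positions 22–30; this primer anneals to the bottom strand there with its 3' end pointing downstream.
Taking the reverse complement of TGGCTTAAATCG gives CGATTTAAGCCA, found at positions 73–84 on the template; the primer anneals here to the top strand with its 3' end pointing upstream.
The product is the template from position 22 through 84 (63 bp).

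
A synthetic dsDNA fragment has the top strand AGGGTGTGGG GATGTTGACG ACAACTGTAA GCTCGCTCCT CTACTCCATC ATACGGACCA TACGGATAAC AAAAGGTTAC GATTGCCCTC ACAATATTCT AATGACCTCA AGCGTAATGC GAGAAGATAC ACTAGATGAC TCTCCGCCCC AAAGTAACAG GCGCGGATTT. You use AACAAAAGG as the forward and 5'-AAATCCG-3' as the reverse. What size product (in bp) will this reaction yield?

Scanning the template, AACAAAAGG occurs at positions 68–76; this primer anneals to the bottom strand there with its 3' end pointing downstream.
Taking the reverse complement of AAATCCG gives CGGATTT, found at positions 164–170 on the template; the primer anneals here to the top strand with its 3' end pointing upstream.
Amplicon spans positions 68–170: 103 bp.

103 bp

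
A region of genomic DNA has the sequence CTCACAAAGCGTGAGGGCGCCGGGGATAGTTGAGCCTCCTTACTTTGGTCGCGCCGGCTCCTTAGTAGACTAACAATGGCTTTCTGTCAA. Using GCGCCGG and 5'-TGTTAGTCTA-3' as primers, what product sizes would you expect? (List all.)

59 bp, 25 bp

The forward primer GCGCCGG matches the top strand at positions 17–23, 51–57.
The reverse primer's reverse complement is TAGACTAACA, matching at positions 66–75.
Each forward site pairs with the reverse site to give a product ending at position 75: sizes 59, 25 bp.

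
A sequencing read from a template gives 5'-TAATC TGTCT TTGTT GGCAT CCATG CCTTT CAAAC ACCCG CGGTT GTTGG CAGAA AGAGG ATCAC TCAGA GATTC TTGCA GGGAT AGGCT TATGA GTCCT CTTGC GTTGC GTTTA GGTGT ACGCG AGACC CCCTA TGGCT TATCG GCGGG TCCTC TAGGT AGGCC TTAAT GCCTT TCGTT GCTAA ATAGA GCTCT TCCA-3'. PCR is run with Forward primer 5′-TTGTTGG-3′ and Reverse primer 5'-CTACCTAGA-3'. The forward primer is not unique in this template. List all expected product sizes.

152 bp, 119 bp

The forward primer TTGTTGG matches the top strand at positions 11–17, 44–50.
The reverse primer's reverse complement is TCTAGGTAG, matching at positions 154–162.
Each forward site pairs with the reverse site to give a product ending at position 162: sizes 152, 119 bp.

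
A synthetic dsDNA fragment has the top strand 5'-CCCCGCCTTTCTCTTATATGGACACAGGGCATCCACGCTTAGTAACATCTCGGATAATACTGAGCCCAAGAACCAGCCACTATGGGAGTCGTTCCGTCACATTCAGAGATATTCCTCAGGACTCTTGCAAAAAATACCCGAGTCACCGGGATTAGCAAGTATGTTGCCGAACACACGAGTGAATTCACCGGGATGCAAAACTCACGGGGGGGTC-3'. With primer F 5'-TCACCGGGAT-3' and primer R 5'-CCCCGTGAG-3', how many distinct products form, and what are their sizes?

The forward primer TCACCGGGAT matches the top strand at positions 143–152, 185–194.
The reverse primer's reverse complement is CTCACGGGG, matching at positions 201–209.
Each forward site pairs with the reverse site to give a product ending at position 209: sizes 67, 25 bp.

Two products: 67 bp, 25 bp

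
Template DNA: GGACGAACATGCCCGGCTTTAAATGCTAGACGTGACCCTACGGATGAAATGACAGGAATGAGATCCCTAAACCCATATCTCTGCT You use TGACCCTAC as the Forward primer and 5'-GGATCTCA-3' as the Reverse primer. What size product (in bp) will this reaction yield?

34 bp

Forward primer TGACCCTAC is found on the top strand at positions 33–41.
The reverse primer's reverse complement is TGAGATCC, which matches the template at positions 59–66.
The product runs from position 33 to position 66, so its length is 66 − 33 + 1 = 34 bp.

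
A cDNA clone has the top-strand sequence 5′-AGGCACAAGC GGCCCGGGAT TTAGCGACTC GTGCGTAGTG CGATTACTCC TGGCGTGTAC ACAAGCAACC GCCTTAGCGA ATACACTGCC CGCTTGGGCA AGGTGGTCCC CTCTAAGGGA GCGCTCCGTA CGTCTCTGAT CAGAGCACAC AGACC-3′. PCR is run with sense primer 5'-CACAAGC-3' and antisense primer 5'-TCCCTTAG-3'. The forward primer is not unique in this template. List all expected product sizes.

117 bp, 61 bp

The forward primer CACAAGC matches the top strand at positions 4–10, 60–66.
The reverse primer's reverse complement is CTAAGGGA, matching at positions 113–120.
Each forward site pairs with the reverse site to give a product ending at position 120: sizes 117, 61 bp.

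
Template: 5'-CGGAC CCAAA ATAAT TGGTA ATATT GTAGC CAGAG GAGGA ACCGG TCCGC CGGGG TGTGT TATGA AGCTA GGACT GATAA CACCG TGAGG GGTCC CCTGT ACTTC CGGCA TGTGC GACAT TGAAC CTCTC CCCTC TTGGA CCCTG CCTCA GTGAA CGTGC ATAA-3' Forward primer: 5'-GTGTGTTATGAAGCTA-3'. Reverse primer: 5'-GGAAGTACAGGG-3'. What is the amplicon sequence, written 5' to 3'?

5'-GTGTGTTATGAAGCTAGGACTGATAACACCGTGAGGGGTCCCCTGTACTTCC-3'

Scanning the template, GTGTGTTATGAAGCTA occurs at positions 55–70; this primer anneals to the bottom strand there with its 3' end pointing downstream.
Taking the reverse complement of GGAAGTACAGGG gives CCCTGTACTTCC, found at positions 95–106 on the template; the primer anneals here to the top strand with its 3' end pointing upstream.
The product is the template from position 55 through 106 (52 bp).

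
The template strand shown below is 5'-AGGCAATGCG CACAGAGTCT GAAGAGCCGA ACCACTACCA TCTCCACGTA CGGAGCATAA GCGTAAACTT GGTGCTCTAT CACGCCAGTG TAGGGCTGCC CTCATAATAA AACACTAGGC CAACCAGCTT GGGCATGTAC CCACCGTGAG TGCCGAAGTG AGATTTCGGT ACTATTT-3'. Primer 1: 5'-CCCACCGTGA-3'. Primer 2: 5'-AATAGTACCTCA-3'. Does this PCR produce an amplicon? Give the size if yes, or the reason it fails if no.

Primer 2 (AATAGTACCTCA) does not match the top strand, and its reverse complement TGAGGTACTATT does not match either.
With no annealing site for primer 2, no amplification occurs.

No product — primer 2 has no binding site in the template.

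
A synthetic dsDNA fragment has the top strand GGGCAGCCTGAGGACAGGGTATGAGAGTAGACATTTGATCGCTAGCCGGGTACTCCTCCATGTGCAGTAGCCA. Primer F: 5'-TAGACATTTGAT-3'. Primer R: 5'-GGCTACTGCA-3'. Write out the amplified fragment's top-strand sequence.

5'-TAGACATTTGATCGCTAGCCGGGTACTCCTCCATGTGCAGTAGCC-3'

The forward primer matches the template at positions 28–39.
Taking the reverse complement of GGCTACTGCA gives TGCAGTAGCC, found at positions 63–72 on the template; the primer anneals here to the top strand with its 3' end pointing upstream.
The product is the template from position 28 through 72 (45 bp).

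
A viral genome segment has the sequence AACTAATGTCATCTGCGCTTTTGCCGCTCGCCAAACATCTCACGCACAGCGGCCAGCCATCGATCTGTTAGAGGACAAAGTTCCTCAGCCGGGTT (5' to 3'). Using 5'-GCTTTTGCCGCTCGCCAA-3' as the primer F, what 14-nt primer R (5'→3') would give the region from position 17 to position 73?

The product's 3' end on the top strand is position 73.
The reverse primer anneals to the top strand over positions 60–73, i.e. to TCGATCTGTTAGAG.
Its sequence written 5'→3' is the reverse complement: CTCTAACAGATCGA.

5'-CTCTAACAGATCGA-3'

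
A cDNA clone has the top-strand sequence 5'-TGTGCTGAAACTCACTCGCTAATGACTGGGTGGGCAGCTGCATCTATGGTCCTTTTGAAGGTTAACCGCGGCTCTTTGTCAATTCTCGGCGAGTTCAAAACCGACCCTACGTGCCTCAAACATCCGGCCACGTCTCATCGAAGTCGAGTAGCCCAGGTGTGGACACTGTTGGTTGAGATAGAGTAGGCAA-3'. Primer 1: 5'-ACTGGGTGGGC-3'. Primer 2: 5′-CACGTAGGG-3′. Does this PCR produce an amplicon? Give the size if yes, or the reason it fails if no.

Yes — an 89 bp product.

Primer 1 (ACTGGGTGGGC) matches the top strand at positions 25–35; it acts as a forward primer.
Primer 2's reverse complement is CCCTACGTG, matching the top strand at positions 105–113; it acts as a reverse primer.
The 3' ends face each other across positions 25–113, giving an 89 bp product.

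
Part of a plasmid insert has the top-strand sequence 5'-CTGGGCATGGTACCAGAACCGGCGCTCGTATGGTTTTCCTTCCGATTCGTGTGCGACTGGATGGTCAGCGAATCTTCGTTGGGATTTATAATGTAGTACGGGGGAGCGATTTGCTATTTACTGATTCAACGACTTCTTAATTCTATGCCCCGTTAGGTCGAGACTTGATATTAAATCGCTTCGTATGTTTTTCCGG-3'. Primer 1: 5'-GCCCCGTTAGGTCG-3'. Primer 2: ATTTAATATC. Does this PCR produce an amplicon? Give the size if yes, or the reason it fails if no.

Yes — a 30 bp product.

Primer 1 (GCCCCGTTAGGTCG) matches the top strand at positions 147–160; it acts as a forward primer.
Primer 2's reverse complement is GATATTAAAT, matching the top strand at positions 167–176; it acts as a reverse primer.
The 3' ends face each other across positions 147–176, giving a 30 bp product.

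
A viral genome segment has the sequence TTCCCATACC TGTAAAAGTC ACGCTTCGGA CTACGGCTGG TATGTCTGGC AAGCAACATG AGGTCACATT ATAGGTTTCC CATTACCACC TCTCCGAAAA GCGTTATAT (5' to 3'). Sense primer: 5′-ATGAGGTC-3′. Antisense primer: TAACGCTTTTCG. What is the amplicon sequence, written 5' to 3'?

5'-ATGAGGTCACATTATAGGTTTCCCATTACCACCTCTCCGAAAAGCGTTA-3'

Forward primer ATGAGGTC is found on the top strand at positions 58–65.
Reverse complement of the reverse primer: CGAAAAGCGTTA. This occurs on the top strand at positions 95–106.
The product is the template from position 58 through 106 (49 bp).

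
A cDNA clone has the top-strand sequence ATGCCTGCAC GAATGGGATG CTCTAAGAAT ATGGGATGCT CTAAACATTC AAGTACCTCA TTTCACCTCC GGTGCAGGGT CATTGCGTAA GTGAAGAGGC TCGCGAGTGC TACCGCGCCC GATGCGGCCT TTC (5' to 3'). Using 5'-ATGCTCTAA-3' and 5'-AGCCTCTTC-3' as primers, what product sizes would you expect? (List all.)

The forward primer ATGCTCTAA matches the top strand at positions 18–26, 36–44.
The reverse primer's reverse complement is GAAGAGGCT, matching at positions 93–101.
Each forward site pairs with the reverse site to give a product ending at position 101: sizes 84, 66 bp.

84 bp, 66 bp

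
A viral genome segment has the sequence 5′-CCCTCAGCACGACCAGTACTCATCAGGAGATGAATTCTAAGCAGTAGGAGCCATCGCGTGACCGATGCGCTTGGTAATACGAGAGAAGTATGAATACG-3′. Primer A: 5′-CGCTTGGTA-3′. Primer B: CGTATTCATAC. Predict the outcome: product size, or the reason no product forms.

Primer A (CGCTTGGTA) matches the top strand at positions 68–76; it acts as a forward primer.
Primer B's reverse complement is GTATGAATACG, matching the top strand at positions 88–98; it acts as a reverse primer.
The 3' ends face each other across positions 68–98, giving a 31 bp product.

Yes — a 31 bp product.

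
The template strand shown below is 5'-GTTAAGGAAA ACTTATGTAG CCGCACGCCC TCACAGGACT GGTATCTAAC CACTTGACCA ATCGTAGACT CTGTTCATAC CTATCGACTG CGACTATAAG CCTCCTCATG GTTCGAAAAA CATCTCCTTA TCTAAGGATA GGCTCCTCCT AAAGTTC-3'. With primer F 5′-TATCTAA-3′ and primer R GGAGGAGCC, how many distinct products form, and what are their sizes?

The forward primer TATCTAA matches the top strand at positions 43–49, 129–135.
The reverse primer's reverse complement is GGCTCCTCC, matching at positions 141–149.
Each forward site pairs with the reverse site to give a product ending at position 149: sizes 107, 21 bp.

Two products: 107 bp, 21 bp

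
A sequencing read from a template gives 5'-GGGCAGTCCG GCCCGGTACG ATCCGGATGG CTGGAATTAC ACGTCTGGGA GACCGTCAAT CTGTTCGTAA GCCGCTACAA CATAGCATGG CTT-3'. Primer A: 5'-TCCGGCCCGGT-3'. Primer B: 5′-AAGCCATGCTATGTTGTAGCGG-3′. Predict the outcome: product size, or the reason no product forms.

Yes — an 87 bp product.

Primer A (TCCGGCCCGGT) matches the top strand at positions 7–17; it acts as a forward primer.
Primer B's reverse complement is CCGCTACAACATAGCATGGCTT, matching the top strand at positions 72–93; it acts as a reverse primer.
The 3' ends face each other across positions 7–93, giving an 87 bp product.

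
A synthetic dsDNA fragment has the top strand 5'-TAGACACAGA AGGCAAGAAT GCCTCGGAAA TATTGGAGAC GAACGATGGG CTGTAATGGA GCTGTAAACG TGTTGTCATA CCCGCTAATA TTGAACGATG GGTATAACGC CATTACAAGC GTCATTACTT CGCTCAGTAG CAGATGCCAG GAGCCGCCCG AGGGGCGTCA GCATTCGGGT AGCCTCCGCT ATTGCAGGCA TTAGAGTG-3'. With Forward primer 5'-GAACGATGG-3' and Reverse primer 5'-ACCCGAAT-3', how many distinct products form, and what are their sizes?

Two products: 140 bp, 88 bp

The forward primer GAACGATGG matches the top strand at positions 41–49, 93–101.
The reverse primer's reverse complement is ATTCGGGT, matching at positions 173–180.
Each forward site pairs with the reverse site to give a product ending at position 180: sizes 140, 88 bp.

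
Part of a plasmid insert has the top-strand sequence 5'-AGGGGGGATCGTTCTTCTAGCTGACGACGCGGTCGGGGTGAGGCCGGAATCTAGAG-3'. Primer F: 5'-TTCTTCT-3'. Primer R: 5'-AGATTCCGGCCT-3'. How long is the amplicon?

Scanning the template, TTCTTCT occurs at positions 12–18; this primer anneals to the bottom strand there with its 3' end pointing downstream.
The reverse primer's reverse complement is AGGCCGGAATCT, which matches the template at positions 41–52.
Amplicon spans positions 12–52: 41 bp.

41 bp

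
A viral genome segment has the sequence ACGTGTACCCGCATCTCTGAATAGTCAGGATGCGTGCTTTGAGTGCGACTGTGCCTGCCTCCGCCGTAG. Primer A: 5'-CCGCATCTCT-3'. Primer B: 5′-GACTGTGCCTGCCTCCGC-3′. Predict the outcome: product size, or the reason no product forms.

No product — both primers anneal to the same strand and extend in the same direction.

Primer A (CCGCATCTCT) matches the top strand at positions 9–18 (3' end points downstream).
Primer B (GACTGTGCCTGCCTCCGC) also matches the top strand directly, at positions 47–64 — its reverse complement GCGGAGGCAGGCACAGTC is not present.
Both primers anneal to the bottom strand with 3' ends pointing the same way, so neither can prime synthesis back toward the other.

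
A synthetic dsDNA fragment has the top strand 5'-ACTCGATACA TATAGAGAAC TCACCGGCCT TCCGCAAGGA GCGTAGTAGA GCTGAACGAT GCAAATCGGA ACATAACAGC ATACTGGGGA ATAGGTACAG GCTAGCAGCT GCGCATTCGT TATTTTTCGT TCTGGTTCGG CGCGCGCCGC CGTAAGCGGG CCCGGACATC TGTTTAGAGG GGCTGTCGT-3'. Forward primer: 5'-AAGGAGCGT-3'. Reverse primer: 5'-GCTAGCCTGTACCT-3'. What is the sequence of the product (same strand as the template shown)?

The forward primer matches the template at positions 36–44.
Reverse complement of the reverse primer: AGGTACAGGCTAGC. This occurs on the top strand at positions 93–106.
The product is the template from position 36 through 106 (71 bp).

5'-AAGGAGCGTAGTAGAGCTGAACGATGCAAATCGGAACATAACAGCATACTGGGGAATAGGTACAGGCTAGC-3'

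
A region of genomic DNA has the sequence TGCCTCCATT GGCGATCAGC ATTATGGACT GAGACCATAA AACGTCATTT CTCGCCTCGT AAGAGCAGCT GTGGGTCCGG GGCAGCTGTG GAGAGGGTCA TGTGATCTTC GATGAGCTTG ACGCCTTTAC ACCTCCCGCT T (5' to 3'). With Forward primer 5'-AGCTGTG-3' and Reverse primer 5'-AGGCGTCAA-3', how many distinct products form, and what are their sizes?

The forward primer AGCTGTG matches the top strand at positions 67–73, 84–90.
The reverse primer's reverse complement is TTGACGCCT, matching at positions 118–126.
Each forward site pairs with the reverse site to give a product ending at position 126: sizes 60, 43 bp.

Two products: 60 bp, 43 bp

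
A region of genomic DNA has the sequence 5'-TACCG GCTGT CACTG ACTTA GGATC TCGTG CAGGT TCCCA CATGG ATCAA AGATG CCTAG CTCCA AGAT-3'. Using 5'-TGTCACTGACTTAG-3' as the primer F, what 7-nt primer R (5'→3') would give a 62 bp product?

The forward primer binds at positions 8–21, so a 62 bp product ends at position 8 + 62 − 1 = 69.
The reverse primer anneals to the top strand over positions 63–69, i.e. to CCAAGAT.
Its sequence written 5'→3' is the reverse complement: ATCTTGG.

5'-ATCTTGG-3'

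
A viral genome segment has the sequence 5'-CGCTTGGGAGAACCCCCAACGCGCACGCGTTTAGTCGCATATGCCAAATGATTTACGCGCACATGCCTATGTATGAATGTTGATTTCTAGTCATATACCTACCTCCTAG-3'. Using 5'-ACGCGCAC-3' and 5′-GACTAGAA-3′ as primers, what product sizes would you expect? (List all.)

The forward primer ACGCGCAC matches the top strand at positions 19–26, 55–62.
The reverse primer's reverse complement is TTCTAGTC, matching at positions 85–92.
Each forward site pairs with the reverse site to give a product ending at position 92: sizes 74, 38 bp.

74 bp, 38 bp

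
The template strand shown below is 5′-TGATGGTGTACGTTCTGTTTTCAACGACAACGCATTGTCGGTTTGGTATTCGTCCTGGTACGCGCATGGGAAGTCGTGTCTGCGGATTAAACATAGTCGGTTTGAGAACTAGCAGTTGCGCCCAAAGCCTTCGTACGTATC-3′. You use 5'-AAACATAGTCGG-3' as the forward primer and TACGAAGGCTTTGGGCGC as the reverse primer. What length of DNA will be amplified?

47 bp

Scanning the template, AAACATAGTCGG occurs at positions 89–100; this primer anneals to the bottom strand there with its 3' end pointing downstream.
Taking the reverse complement of TACGAAGGCTTTGGGCGC gives GCGCCCAAAGCCTTCGTA, found at positions 118–135 on the template; the primer anneals here to the top strand with its 3' end pointing upstream.
Product length = (reverse-primer end) − (forward-primer start) + 1 = 135 − 89 + 1 = 47 bp.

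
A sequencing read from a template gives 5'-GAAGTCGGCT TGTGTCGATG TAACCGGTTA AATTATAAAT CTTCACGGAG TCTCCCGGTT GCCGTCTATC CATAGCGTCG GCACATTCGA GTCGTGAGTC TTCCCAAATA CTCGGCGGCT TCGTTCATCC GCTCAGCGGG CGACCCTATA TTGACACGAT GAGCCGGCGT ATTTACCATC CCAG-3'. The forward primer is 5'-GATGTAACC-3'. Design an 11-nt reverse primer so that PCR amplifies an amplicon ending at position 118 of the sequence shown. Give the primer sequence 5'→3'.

The forward primer binds at positions 17–25; the product's 3' end on the top strand is position 118.
The reverse primer anneals to the top strand over positions 108–118, i.e. to ATACTCGGCGG.
Its sequence written 5'→3' is the reverse complement: CCGCCGAGTAT.

5'-CCGCCGAGTAT-3'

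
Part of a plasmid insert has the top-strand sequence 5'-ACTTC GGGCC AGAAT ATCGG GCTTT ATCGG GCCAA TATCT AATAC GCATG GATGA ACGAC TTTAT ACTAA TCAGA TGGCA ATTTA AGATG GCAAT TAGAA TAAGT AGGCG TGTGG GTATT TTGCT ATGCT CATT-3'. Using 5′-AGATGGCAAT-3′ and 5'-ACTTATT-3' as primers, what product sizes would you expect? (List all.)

The forward primer AGATGGCAAT matches the top strand at positions 73–82, 86–95.
The reverse primer's reverse complement is AATAAGT, matching at positions 99–105.
Each forward site pairs with the reverse site to give a product ending at position 105: sizes 33, 20 bp.

33 bp, 20 bp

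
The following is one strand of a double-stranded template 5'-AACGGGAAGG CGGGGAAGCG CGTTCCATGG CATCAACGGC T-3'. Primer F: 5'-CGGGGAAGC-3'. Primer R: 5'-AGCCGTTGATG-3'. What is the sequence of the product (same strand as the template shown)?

Forward primer CGGGGAAGC is found on the top strand at positions 11–19.
The reverse primer's reverse complement is CATCAACGGCT, which matches the template at positions 31–41.
The product is the template from position 11 through 41 (31 bp).

5'-CGGGGAAGCGCGTTCCATGGCATCAACGGCT-3'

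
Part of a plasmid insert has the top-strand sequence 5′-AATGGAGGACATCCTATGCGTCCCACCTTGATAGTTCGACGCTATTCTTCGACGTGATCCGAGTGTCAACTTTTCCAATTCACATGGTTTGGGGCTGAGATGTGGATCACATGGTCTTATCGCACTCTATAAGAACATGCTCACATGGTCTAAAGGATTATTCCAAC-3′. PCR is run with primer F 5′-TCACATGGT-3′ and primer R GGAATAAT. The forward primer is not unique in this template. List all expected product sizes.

The forward primer TCACATGGT matches the top strand at positions 80–88, 107–115, 141–149.
The reverse primer's reverse complement is ATTATTCC, matching at positions 157–164.
Each forward site pairs with the reverse site to give a product ending at position 164: sizes 85, 58, 24 bp.

85 bp, 58 bp, 24 bp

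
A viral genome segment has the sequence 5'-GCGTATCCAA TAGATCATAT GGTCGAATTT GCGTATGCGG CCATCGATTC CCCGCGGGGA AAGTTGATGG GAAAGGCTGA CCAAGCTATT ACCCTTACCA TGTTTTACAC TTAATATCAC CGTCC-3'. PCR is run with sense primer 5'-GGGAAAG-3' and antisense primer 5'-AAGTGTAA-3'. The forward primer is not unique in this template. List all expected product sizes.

The forward primer GGGAAAG matches the top strand at positions 57–63, 69–75.
The reverse primer's reverse complement is TTACACTT, matching at positions 105–112.
Each forward site pairs with the reverse site to give a product ending at position 112: sizes 56, 44 bp.

56 bp, 44 bp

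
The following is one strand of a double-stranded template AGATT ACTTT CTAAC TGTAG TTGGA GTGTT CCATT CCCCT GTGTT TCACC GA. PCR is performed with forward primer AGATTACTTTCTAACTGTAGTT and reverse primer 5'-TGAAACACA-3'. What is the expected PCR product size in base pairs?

Forward primer AGATTACTTTCTAACTGTAGTT is found on the top strand at positions 1–22.
Taking the reverse complement of TGAAACACA gives TGTGTTTCA, found at positions 40–48 on the template; the primer anneals here to the top strand with its 3' end pointing upstream.
The product runs from position 1 to position 48, so its length is 48 − 1 + 1 = 48 bp.

48 bp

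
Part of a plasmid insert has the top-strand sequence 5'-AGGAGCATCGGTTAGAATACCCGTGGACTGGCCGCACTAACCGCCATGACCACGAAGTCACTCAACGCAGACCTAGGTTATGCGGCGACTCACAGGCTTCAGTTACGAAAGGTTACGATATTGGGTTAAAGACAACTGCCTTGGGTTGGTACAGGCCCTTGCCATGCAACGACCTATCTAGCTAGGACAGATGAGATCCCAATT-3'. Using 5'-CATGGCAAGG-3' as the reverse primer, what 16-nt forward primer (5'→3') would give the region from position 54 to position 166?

The reverse primer's reverse complement CCTTGCCATG matches the template at positions 157–166; the product starts at position 54.
The forward primer is identical to the top strand over positions 54–69: GAAGTCACTCAACGCA.

5'-GAAGTCACTCAACGCA-3'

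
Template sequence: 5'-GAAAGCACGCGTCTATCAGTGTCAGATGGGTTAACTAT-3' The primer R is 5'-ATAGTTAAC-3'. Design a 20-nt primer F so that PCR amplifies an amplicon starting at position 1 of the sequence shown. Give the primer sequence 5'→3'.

5'-GAAAGCACGCGTCTATCAGT-3'

The reverse primer's reverse complement GTTAACTAT matches the template at positions 30–38; the product starts at position 1.
The forward primer is identical to the top strand over positions 1–20: GAAAGCACGCGTCTATCAGT.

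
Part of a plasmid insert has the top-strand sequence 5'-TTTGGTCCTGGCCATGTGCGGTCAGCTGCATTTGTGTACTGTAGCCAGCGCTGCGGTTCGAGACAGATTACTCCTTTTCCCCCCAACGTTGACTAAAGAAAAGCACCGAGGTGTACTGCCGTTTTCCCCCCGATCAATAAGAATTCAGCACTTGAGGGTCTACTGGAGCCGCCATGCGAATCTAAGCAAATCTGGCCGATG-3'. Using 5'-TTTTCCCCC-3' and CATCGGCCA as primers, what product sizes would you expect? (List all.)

127 bp, 80 bp

The forward primer TTTTCCCCC matches the top strand at positions 75–83, 122–130.
The reverse primer's reverse complement is TGGCCGATG, matching at positions 193–201.
Each forward site pairs with the reverse site to give a product ending at position 201: sizes 127, 80 bp.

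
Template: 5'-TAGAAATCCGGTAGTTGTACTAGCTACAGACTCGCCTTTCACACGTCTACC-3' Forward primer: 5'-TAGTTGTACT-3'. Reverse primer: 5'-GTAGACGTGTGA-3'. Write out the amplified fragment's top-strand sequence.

5'-TAGTTGTACTAGCTACAGACTCGCCTTTCACACGTCTAC-3'

Scanning the template, TAGTTGTACT occurs at positions 12–21; this primer anneals to the bottom strand there with its 3' end pointing downstream.
The reverse primer's reverse complement is TCACACGTCTAC, which matches the template at positions 39–50.
The product is the template from position 12 through 50 (39 bp).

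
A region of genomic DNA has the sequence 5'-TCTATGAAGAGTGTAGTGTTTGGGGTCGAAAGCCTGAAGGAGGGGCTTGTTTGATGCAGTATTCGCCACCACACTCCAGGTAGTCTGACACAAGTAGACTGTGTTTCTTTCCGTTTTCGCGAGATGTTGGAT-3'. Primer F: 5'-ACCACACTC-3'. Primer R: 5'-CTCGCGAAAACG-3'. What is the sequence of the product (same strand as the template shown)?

5'-ACCACACTCCAGGTAGTCTGACACAAGTAGACTGTGTTTCTTTCCGTTTTCGCGAG-3'

Forward primer ACCACACTC is found on the top strand at positions 68–76.
The reverse primer's reverse complement is CGTTTTCGCGAG, which matches the template at positions 112–123.
The product is the template from position 68 through 123 (56 bp).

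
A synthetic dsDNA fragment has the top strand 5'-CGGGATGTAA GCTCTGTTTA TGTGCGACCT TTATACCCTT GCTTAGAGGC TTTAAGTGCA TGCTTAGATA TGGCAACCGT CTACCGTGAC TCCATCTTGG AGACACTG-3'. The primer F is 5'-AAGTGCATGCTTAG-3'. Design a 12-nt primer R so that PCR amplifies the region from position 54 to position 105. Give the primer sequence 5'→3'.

5'-TGTCTCCAAGAT-3'

The product's 3' end on the top strand is position 105.
The reverse primer anneals to the top strand over positions 94–105, i.e. to ATCTTGGAGACA.
Its sequence written 5'→3' is the reverse complement: TGTCTCCAAGAT.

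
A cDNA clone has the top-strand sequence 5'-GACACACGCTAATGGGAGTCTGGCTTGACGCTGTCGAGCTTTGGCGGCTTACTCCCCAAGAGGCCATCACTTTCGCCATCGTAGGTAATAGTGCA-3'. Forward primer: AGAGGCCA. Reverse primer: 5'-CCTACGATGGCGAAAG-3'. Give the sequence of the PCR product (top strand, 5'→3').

Scanning the template, AGAGGCCA occurs at positions 59–66; this primer anneals to the bottom strand there with its 3' end pointing downstream.
Reverse complement of the reverse primer: CTTTCGCCATCGTAGG. This occurs on the top strand at positions 70–85.
The product is the template from position 59 through 85 (27 bp).

5'-AGAGGCCATCACTTTCGCCATCGTAGG-3'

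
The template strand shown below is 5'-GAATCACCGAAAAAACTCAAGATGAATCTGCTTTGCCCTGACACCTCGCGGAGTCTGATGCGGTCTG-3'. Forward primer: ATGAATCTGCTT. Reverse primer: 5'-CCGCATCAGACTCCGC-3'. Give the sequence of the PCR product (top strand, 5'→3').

5'-ATGAATCTGCTTTGCCCTGACACCTCGCGGAGTCTGATGCGG-3'

Forward primer ATGAATCTGCTT is found on the top strand at positions 22–33.
The reverse primer's reverse complement is GCGGAGTCTGATGCGG, which matches the template at positions 48–63.
The product is the template from position 22 through 63 (42 bp).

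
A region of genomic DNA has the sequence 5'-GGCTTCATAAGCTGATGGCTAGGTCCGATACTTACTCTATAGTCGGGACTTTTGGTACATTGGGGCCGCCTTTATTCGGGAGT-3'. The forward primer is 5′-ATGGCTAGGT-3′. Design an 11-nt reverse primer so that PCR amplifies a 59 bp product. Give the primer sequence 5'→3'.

The forward primer binds at positions 15–24, so a 59 bp product ends at position 15 + 59 − 1 = 73.
The reverse primer anneals to the top strand over positions 63–73, i.e. to GGGCCGCCTTT.
Its sequence written 5'→3' is the reverse complement: AAAGGCGGCCC.

5'-AAAGGCGGCCC-3'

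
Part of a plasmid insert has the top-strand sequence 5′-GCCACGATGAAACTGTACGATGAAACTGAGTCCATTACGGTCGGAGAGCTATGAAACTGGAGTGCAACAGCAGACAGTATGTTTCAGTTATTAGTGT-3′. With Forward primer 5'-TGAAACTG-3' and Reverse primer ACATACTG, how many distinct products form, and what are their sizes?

The forward primer TGAAACTG matches the top strand at positions 8–15, 21–28, 52–59.
The reverse primer's reverse complement is CAGTATGT, matching at positions 75–82.
Each forward site pairs with the reverse site to give a product ending at position 82: sizes 75, 62, 31 bp.

Three products: 75 bp, 62 bp, 31 bp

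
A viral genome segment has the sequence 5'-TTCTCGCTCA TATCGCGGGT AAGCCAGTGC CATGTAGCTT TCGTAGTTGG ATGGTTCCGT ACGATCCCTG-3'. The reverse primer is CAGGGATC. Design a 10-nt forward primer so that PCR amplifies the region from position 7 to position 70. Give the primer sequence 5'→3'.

5'-CTCATATCGC-3'

The reverse primer's reverse complement GATCCCTG matches the template at positions 63–70; the product starts at position 7.
The forward primer is identical to the top strand over positions 7–16: CTCATATCGC.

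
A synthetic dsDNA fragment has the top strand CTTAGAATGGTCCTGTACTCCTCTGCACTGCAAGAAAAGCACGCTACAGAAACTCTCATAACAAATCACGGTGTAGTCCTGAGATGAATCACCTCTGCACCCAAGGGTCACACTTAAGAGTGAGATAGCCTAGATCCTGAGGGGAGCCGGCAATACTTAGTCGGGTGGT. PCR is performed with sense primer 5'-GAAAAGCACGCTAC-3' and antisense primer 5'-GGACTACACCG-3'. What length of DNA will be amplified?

Forward primer GAAAAGCACGCTAC is found on the top strand at positions 34–47.
Reverse complement of the reverse primer: CGGTGTAGTCC. This occurs on the top strand at positions 69–79.
The product runs from position 34 to position 79, so its length is 79 − 34 + 1 = 46 bp.

46 bp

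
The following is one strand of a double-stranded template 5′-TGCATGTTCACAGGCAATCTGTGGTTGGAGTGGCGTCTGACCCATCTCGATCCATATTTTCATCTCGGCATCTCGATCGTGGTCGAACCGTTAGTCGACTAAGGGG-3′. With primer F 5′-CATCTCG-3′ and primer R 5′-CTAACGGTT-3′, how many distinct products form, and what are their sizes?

The forward primer CATCTCG matches the top strand at positions 43–49, 61–67, 69–75.
The reverse primer's reverse complement is AACCGTTAG, matching at positions 86–94.
Each forward site pairs with the reverse site to give a product ending at position 94: sizes 52, 34, 26 bp.

Three products: 52 bp, 34 bp, 26 bp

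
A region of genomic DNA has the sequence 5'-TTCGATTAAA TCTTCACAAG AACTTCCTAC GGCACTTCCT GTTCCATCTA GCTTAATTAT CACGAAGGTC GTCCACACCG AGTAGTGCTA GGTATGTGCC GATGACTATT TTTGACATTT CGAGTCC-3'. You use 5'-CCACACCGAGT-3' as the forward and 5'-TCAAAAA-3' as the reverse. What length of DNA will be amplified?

43 bp

Scanning the template, CCACACCGAGT occurs at positions 73–83; this primer anneals to the bottom strand there with its 3' end pointing downstream.
Taking the reverse complement of TCAAAAA gives TTTTTGA, found at positions 109–115 on the template; the primer anneals here to the top strand with its 3' end pointing upstream.
Product length = (reverse-primer end) − (forward-primer start) + 1 = 115 − 73 + 1 = 43 bp.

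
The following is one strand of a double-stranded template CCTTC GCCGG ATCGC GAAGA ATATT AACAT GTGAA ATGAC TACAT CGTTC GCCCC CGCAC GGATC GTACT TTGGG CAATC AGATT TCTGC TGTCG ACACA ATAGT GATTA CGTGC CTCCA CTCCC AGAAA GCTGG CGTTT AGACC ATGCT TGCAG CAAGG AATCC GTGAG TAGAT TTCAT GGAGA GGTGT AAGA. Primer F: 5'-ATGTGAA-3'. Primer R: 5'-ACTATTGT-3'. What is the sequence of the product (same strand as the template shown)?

Forward primer ATGTGAA is found on the top strand at positions 29–35.
The reverse primer's reverse complement is ACAATAGT, which matches the template at positions 98–105.
The product is the template from position 29 through 105 (77 bp).

5'-ATGTGAAATGACTACATCGTTCGCCCCCGCACGGATCGTACTTTGGGCAATCAGATTTCTGCTGTCGACACAATAGT-3'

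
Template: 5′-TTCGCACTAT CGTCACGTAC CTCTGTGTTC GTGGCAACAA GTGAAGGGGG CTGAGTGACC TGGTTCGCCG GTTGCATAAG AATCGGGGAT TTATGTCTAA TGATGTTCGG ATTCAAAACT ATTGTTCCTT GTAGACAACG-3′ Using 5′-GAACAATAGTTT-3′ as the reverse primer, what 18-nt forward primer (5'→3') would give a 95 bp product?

The reverse primer's reverse complement AAACTATTGTTC matches the template at positions 116–127, so the product ends at position 127.
A 95 bp product then starts at position 127 − 95 + 1 = 33.
The forward primer is identical to the top strand there: GGCAACAAGTGAAGGGGG.

5'-GGCAACAAGTGAAGGGGG-3'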